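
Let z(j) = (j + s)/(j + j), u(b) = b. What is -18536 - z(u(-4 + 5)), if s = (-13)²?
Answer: -18621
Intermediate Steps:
s = 169
z(j) = (169 + j)/(2*j) (z(j) = (j + 169)/(j + j) = (169 + j)/((2*j)) = (169 + j)*(1/(2*j)) = (169 + j)/(2*j))
-18536 - z(u(-4 + 5)) = -18536 - (169 + (-4 + 5))/(2*(-4 + 5)) = -18536 - (169 + 1)/(2*1) = -18536 - 170/2 = -18536 - 1*85 = -18536 - 85 = -18621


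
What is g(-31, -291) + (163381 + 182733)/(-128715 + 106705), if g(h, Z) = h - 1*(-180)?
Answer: 1466688/11005 ≈ 133.27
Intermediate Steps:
g(h, Z) = 180 + h (g(h, Z) = h + 180 = 180 + h)
g(-31, -291) + (163381 + 182733)/(-128715 + 106705) = (180 - 31) + (163381 + 182733)/(-128715 + 106705) = 149 + 346114/(-22010) = 149 + 346114*(-1/22010) = 149 - 173057/11005 = 1466688/11005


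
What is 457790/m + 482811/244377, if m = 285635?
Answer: 2378867303/664786899 ≈ 3.5784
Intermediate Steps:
457790/m + 482811/244377 = 457790/285635 + 482811/244377 = 457790*(1/285635) + 482811*(1/244377) = 91558/57127 + 22991/11637 = 2378867303/664786899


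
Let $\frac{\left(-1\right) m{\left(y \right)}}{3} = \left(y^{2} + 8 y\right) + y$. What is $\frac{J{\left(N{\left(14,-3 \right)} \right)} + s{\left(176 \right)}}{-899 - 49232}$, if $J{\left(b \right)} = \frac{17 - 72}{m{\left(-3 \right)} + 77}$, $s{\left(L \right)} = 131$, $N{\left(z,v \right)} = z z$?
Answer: $- \frac{17106}{6567161} \approx -0.0026048$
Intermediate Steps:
$N{\left(z,v \right)} = z^{2}$
$m{\left(y \right)} = - 27 y - 3 y^{2}$ ($m{\left(y \right)} = - 3 \left(\left(y^{2} + 8 y\right) + y\right) = - 3 \left(y^{2} + 9 y\right) = - 27 y - 3 y^{2}$)
$J{\left(b \right)} = - \frac{55}{131}$ ($J{\left(b \right)} = \frac{17 - 72}{\left(-3\right) \left(-3\right) \left(9 - 3\right) + 77} = - \frac{55}{\left(-3\right) \left(-3\right) 6 + 77} = - \frac{55}{54 + 77} = - \frac{55}{131}$)
$\frac{J{\left(N{\left(14,-3 \right)} \right)} + s{\left(176 \right)}}{-899 - 49232} = \frac{- \frac{55}{131} + 131}{-899 - 49232} = \frac{17106}{131 \left(-50131\right)} = \frac{17106}{131} \left(- \frac{1}{50131}\right) = - \frac{17106}{6567161}$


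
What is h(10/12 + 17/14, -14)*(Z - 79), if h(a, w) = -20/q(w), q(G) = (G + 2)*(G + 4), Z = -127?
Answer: 103/3 ≈ 34.333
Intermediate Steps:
q(G) = (2 + G)*(4 + G)
h(a, w) = -20/(8 + w² + 6*w)
h(10/12 + 17/14, -14)*(Z - 79) = (-20/(8 + (-14)² + 6*(-14)))*(-127 - 79) = -20/(8 + 196 - 84)*(-206) = -20/120*(-206) = -20*1/120*(-206) = -⅙*(-206) = 103/3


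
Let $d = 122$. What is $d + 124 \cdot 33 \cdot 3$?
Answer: $12398$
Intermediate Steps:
$d + 124 \cdot 33 \cdot 3 = 122 + 124 \cdot 33 \cdot 3 = 122 + 124 \cdot 99 = 122 + 12276 = 12398$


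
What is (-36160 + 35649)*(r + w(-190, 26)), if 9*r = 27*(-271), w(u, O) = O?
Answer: 402157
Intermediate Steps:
r = -813 (r = (27*(-271))/9 = (1/9)*(-7317) = -813)
(-36160 + 35649)*(r + w(-190, 26)) = (-36160 + 35649)*(-813 + 26) = -511*(-787) = 402157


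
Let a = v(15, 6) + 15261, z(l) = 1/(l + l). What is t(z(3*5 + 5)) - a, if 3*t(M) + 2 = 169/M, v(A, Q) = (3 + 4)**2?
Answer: -39172/3 ≈ -13057.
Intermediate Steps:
z(l) = 1/(2*l)
v(A, Q) = 49 (v(A, Q) = 7**2 = 49)
t(M) = -2/3 + 169/(3*M) (t(M) = -2/3 + (169/M)/3 = -2/3 + 169/(3*M))
a = 15310 (a = 49 + 15261 = 15310)
t(z(3*5 + 5)) - a = (169 - 1/(3*5 + 5))/(3*((1/(2*(3*5 + 5))))) - 1*15310 = (169 - 1/(15 + 5))/(3*((1/(2*(15 + 5))))) - 15310 = (169 - 1/20)/(3*(((1/2)/20))) - 15310 = (169 - 1/20)/(3*(((1/2)*(1/20)))) - 15310 = (169 - 2*1/40)/(3*(1/40)) - 15310 = (1/3)*40*(169 - 1/20) - 15310 = (1/3)*40*(3379/20) - 15310 = 6758/3 - 15310 = -39172/3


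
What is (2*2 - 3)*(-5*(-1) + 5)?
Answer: 10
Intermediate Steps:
(2*2 - 3)*(-5*(-1) + 5) = (4 - 3)*(5 + 5) = 1*10 = 10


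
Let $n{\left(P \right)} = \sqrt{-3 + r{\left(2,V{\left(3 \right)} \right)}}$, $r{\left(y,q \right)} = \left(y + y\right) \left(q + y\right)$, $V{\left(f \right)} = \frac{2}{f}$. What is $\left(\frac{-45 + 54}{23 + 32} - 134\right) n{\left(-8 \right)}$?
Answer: $- \frac{7361 \sqrt{69}}{165} \approx -370.58$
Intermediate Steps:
$r{\left(y,q \right)} = 2 y \left(q + y\right)$
$n{\left(P \right)} = \frac{\sqrt{69}}{3}$ ($n{\left(P \right)} = \sqrt{-3 + 2 \cdot 2 \left(\frac{2}{3} + 2\right)} = \sqrt{-3 + 2 \cdot 2 \cdot \frac{8}{3}} = \sqrt{-3 + \frac{32}{3}} = \sqrt{\frac{23}{3}} = \frac{\sqrt{69}}{3}$)
$\left(\frac{-45 + 54}{23 + 32} - 134\right) n{\left(-8 \right)} = \left(\frac{-45 + 54}{23 + 32} - 134\right) \frac{\sqrt{69}}{3} = \left(\frac{9}{55} - 134\right) \frac{\sqrt{69}}{3} = - \frac{7361 \frac{\sqrt{69}}{3}}{55} = - \frac{7361 \sqrt{69}}{165}$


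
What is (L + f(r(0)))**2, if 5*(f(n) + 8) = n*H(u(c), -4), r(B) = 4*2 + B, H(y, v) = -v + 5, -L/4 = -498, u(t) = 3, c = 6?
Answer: 99840064/25 ≈ 3.9936e+6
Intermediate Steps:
L = 1992 (L = -4*(-498) = 1992)
H(y, v) = 5 - v
r(B) = 8 + B
f(n) = -8 + 9*n/5 (f(n) = -8 + (n*(5 - 1*(-4)))/5 = -8 + (n*(5 + 4))/5 = -8 + (n*9)/5 = -8 + (9*n)/5 = -8 + 9*n/5)
(L + f(r(0)))**2 = (1992 + (-8 + 9*(8 + 0)/5))**2 = (1992 + (-8 + (9/5)*8))**2 = (1992 + (-8 + 72/5))**2 = (1992 + 32/5)**2 = (9992/5)**2 = 99840064/25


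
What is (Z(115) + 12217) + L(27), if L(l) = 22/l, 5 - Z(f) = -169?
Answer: 334579/27 ≈ 12392.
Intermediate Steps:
Z(f) = 174 (Z(f) = 5 - 1*(-169) = 5 + 169 = 174)
(Z(115) + 12217) + L(27) = (174 + 12217) + 22/27 = 12391 + 22*(1/27) = 12391 + 22/27 = 334579/27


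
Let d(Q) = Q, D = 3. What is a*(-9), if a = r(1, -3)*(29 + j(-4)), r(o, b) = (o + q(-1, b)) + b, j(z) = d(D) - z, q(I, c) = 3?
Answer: -324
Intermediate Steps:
j(z) = 3 - z
r(o, b) = 3 + b + o (r(o, b) = (o + 3) + b = (3 + o) + b = 3 + b + o)
a = 36 (a = (3 - 3 + 1)*(29 + (3 - 1*(-4))) = 1*(29 + (3 + 4)) = 1*(29 + 7) = 1*36 = 36)
a*(-9) = 36*(-9) = -324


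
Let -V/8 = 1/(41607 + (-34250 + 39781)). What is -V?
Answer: 4/23569 ≈ 0.00016971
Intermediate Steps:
V = -4/23569 (V = -8/(41607 + (-34250 + 39781)) = -8/(41607 + 5531) = -8/47138 = -8*1/47138 = -4/23569 ≈ -0.00016971)
-V = -1*(-4/23569) = 4/23569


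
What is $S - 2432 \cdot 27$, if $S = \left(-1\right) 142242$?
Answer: $-207906$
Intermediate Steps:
$S = -142242$
$S - 2432 \cdot 27 = -142242 - 2432 \cdot 27 = -142242 - 65664 = -207906$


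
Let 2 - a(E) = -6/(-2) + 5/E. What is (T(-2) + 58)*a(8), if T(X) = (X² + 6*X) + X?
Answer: -78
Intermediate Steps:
T(X) = X² + 7*X
a(E) = -1 - 5/E (a(E) = 2 - (-6/(-2) + 5/E) = 2 - (-6*(-½) + 5/E) = 2 - (3 + 5/E) = 2 + (-3 - 5/E) = -1 - 5/E)
(T(-2) + 58)*a(8) = (-2*(7 - 2) + 58)*((-5 - 1*8)/8) = (-2*5 + 58)*((-5 - 8)/8) = (-10 + 58)*((⅛)*(-13)) = 48*(-13/8) = -78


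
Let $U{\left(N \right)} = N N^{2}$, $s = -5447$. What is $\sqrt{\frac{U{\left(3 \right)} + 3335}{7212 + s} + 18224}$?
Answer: $\frac{\sqrt{56777794330}}{1765} \approx 135.0$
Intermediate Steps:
$U{\left(N \right)} = N^{3}$
$\sqrt{\frac{U{\left(3 \right)} + 3335}{7212 + s} + 18224} = \sqrt{\frac{3^{3} + 3335}{7212 - 5447} + 18224} = \sqrt{\frac{27 + 3335}{1765} + 18224} = \sqrt{3362 \cdot \frac{1}{1765} + 18224} = \sqrt{\frac{3362}{1765} + 18224} = \sqrt{\frac{32168722}{1765}} = \frac{\sqrt{56777794330}}{1765}$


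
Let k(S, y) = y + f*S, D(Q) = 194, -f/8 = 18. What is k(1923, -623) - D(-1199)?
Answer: -277729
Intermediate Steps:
f = -144 (f = -8*18 = -144)
k(S, y) = y - 144*S
k(1923, -623) - D(-1199) = (-623 - 144*1923) - 1*194 = (-623 - 276912) - 194 = -277535 - 194 = -277729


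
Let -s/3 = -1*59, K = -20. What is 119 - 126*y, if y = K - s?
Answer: 24941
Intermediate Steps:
s = 177 (s = -(-3)*59 = -3*(-59) = 177)
y = -197 (y = -20 - 1*177 = -20 - 177 = -197)
119 - 126*y = 119 - 126*(-197) = 119 + 24822 = 24941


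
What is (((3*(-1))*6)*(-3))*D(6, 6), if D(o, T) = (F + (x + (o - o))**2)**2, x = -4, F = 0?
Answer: 13824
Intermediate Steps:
D(o, T) = 256 (D(o, T) = (0 + (-4 + (o - o))**2)**2 = (0 + (-4 + 0)**2)**2 = (0 + (-4)**2)**2 = (0 + 16)**2 = 16**2 = 256)
(((3*(-1))*6)*(-3))*D(6, 6) = (((3*(-1))*6)*(-3))*256 = (-3*6*(-3))*256 = -18*(-3)*256 = 54*256 = 13824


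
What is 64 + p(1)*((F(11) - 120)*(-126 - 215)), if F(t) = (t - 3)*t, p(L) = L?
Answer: 10976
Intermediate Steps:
F(t) = t*(-3 + t) (F(t) = (-3 + t)*t = t*(-3 + t))
64 + p(1)*((F(11) - 120)*(-126 - 215)) = 64 + 1*((11*(-3 + 11) - 120)*(-126 - 215)) = 64 + 1*((11*8 - 120)*(-341)) = 64 + 1*((88 - 120)*(-341)) = 64 + 1*(-32*(-341)) = 64 + 1*10912 = 64 + 10912 = 10976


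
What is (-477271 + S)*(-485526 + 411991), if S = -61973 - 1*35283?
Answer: 42247842945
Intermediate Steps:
S = -97256 (S = -61973 - 35283 = -97256)
(-477271 + S)*(-485526 + 411991) = (-477271 - 97256)*(-485526 + 411991) = -574527*(-73535) = 42247842945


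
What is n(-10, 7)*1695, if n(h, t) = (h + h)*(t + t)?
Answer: -474600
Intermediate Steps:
n(h, t) = 4*h*t (n(h, t) = (2*h)*(2*t) = 4*h*t)
n(-10, 7)*1695 = (4*(-10)*7)*1695 = -280*1695 = -474600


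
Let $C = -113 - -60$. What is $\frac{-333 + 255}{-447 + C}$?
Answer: $\frac{39}{250} \approx 0.156$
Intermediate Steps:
$C = -53$ ($C = -113 + 60 = -53$)
$\frac{-333 + 255}{-447 + C} = \frac{-333 + 255}{-447 - 53} = - \frac{78}{-500} = \left(-78\right) \left(- \frac{1}{500}\right) = \frac{39}{250}$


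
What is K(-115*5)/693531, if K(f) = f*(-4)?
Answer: 2300/693531 ≈ 0.0033164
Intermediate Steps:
K(f) = -4*f
K(-115*5)/693531 = -(-460)*5/693531 = -4*(-575)*(1/693531) = 2300*(1/693531) = 2300/693531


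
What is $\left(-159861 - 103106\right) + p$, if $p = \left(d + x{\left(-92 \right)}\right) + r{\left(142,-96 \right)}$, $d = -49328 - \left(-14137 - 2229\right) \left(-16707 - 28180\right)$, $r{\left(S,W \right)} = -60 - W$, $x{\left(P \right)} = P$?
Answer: $-734932993$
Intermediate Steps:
$d = -734669970$ ($d = -49328 - \left(-16366\right) \left(-44887\right) = -49328 - 734620642 = -734669970$)
$p = -734670026$ ($p = \left(-734669970 - 92\right) - -36 = -734670062 + \left(-60 + 96\right) = -734670062 + 36 = -734670026$)
$\left(-159861 - 103106\right) + p = \left(-159861 - 103106\right) - 734670026 = -262967 - 734670026 = -734932993$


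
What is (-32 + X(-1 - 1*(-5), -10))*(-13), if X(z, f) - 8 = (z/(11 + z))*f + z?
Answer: 884/3 ≈ 294.67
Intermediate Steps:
X(z, f) = 8 + z + f*z/(11 + z) (X(z, f) = 8 + ((z/(11 + z))*f + z) = 8 + (f*z/(11 + z) + z) = 8 + (z + f*z/(11 + z)) = 8 + z + f*z/(11 + z))
(-32 + X(-1 - 1*(-5), -10))*(-13) = (-32 + (88 + (-1 - 1*(-5))² + 19*(-1 - 1*(-5)) - 10*(-1 - 1*(-5)))/(11 + (-1 - 1*(-5))))*(-13) = (-32 + (88 + (-1 + 5)² + 19*(-1 + 5) - 10*(-1 + 5))/(11 + (-1 + 5)))*(-13) = (-32 + (88 + 4² + 19*4 - 10*4)/(11 + 4))*(-13) = (-32 + (88 + 16 + 76 - 40)/15)*(-13) = (-32 + (1/15)*140)*(-13) = (-32 + 28/3)*(-13) = -68/3*(-13) = 884/3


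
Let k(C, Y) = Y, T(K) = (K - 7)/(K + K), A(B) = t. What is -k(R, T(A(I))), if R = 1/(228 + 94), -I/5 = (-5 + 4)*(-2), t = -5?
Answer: -6/5 ≈ -1.2000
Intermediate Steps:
I = -10 (I = -5*(-5 + 4)*(-2) = -(-5)*(-2) = -5*2 = -10)
R = 1/322 ≈ 0.0031056
A(B) = -5
T(K) = (-7 + K)/(2*K) (T(K) = (-7 + K)/((2*K)) = (-7 + K)*(1/(2*K)) = (-7 + K)/(2*K))
-k(R, T(A(I))) = -(-7 - 5)/(2*(-5)) = -(-1)*(-12)/(2*5) = -1*6/5 = -6/5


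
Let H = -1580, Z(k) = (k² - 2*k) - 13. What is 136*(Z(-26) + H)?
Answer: -117640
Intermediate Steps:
Z(k) = -13 + k² - 2*k
136*(Z(-26) + H) = 136*((-13 + (-26)² - 2*(-26)) - 1580) = 136*((-13 + 676 + 52) - 1580) = 136*(715 - 1580) = 136*(-865) = -117640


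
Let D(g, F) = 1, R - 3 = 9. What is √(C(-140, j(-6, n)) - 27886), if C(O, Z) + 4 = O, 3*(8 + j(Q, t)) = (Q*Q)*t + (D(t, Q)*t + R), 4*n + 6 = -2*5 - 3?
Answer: I*√28030 ≈ 167.42*I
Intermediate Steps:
R = 12 (R = 3 + 9 = 12)
n = -19/4 (n = -3/2 + (-2*5 - 3)/4 = -3/2 + (-10 - 3)/4 = -3/2 + (¼)*(-13) = -3/2 - 13/4 = -19/4 ≈ -4.7500)
j(Q, t) = -4 + t/3 + t*Q²/3 (j(Q, t) = -8 + ((Q*Q)*t + (1*t + 12))/3 = -8 + (Q²*t + (t + 12))/3 = -8 + (t*Q² + (12 + t))/3 = -8 + (12 + t + t*Q²)/3 = -8 + (4 + t/3 + t*Q²/3) = -4 + t/3 + t*Q²/3)
C(O, Z) = -4 + O
√(C(-140, j(-6, n)) - 27886) = √((-4 - 140) - 27886) = √(-144 - 27886) = √(-28030) = I*√28030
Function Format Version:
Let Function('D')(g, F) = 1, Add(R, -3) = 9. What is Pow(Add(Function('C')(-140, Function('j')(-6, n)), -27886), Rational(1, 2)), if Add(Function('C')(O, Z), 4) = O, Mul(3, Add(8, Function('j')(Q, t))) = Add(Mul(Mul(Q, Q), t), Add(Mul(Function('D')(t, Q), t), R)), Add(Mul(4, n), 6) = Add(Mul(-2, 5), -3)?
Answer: Mul(I, Pow(28030, Rational(1, 2))) ≈ Mul(167.42, I)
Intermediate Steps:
R = 12 (R = Add(3, 9) = 12)
n = Rational(-19, 4) (n = Add(Rational(-3, 2), Mul(Rational(1, 4), Add(Mul(-2, 5), -3))) = Add(Rational(-3, 2), Mul(Rational(1, 4), Add(-10, -3))) = Add(Rational(-3, 2), Mul(Rational(1, 4), -13)) = Add(Rational(-3, 2), Rational(-13, 4)) = Rational(-19, 4) ≈ -4.7500)
Function('j')(Q, t) = Add(-4, Mul(Rational(1, 3), t), Mul(Rational(1, 3), t, Pow(Q, 2))) (Function('j')(Q, t) = Add(-8, Mul(Rational(1, 3), Add(Mul(Mul(Q, Q), t), Add(Mul(1, t), 12)))) = Add(-8, Mul(Rational(1, 3), Add(Mul(Pow(Q, 2), t), Add(t, 12)))) = Add(-8, Mul(Rational(1, 3), Add(Mul(t, Pow(Q, 2)), Add(12, t)))) = Add(-8, Mul(Rational(1, 3), Add(12, t, Mul(t, Pow(Q, 2))))) = Add(-8, Add(4, Mul(Rational(1, 3), t), Mul(Rational(1, 3), t, Pow(Q, 2)))) = Add(-4, Mul(Rational(1, 3), t), Mul(Rational(1, 3), t, Pow(Q, 2))))
Function('C')(O, Z) = Add(-4, O)
Pow(Add(Function('C')(-140, Function('j')(-6, n)), -27886), Rational(1, 2)) = Pow(Add(Add(-4, -140), -27886), Rational(1, 2)) = Pow(Add(-144, -27886), Rational(1, 2)) = Pow(-28030, Rational(1, 2)) = Mul(I, Pow(28030, Rational(1, 2)))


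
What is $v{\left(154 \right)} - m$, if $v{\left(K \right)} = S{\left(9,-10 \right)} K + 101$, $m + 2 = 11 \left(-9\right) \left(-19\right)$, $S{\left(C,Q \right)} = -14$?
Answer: $-3934$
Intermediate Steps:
$m = 1879$ ($m = -2 + 11 \left(-9\right) \left(-19\right) = -2 - -1881 = -2 + 1881 = 1879$)
$v{\left(K \right)} = 101 - 14 K$ ($v{\left(K \right)} = - 14 K + 101 = 101 - 14 K$)
$v{\left(154 \right)} - m = \left(101 - 2156\right) - 1879 = -2055 - 1879 = -3934$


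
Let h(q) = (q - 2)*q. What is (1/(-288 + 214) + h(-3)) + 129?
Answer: 10655/74 ≈ 143.99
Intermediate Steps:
h(q) = q*(-2 + q) (h(q) = (-2 + q)*q = q*(-2 + q))
(1/(-288 + 214) + h(-3)) + 129 = (1/(-288 + 214) - 3*(-2 - 3)) + 129 = (1/(-74) - 3*(-5)) + 129 = (-1/74 + 15) + 129 = 1109/74 + 129 = 10655/74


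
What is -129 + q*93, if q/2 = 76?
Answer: 14007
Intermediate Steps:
q = 152 (q = 2*76 = 152)
-129 + q*93 = -129 + 152*93 = -129 + 14136 = 14007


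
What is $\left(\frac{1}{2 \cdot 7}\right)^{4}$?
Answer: $\frac{1}{38416} \approx 2.6031 \cdot 10^{-5}$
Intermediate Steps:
$\left(\frac{1}{2 \cdot 7}\right)^{4} = \left(\frac{1}{14}\right)^{4} = \frac{1}{38416}$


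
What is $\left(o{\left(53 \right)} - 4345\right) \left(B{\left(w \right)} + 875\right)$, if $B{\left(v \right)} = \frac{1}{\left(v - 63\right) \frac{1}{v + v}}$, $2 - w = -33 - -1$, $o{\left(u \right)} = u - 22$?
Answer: $- \frac{109174398}{29} \approx -3.7646 \cdot 10^{6}$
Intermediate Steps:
$o{\left(u \right)} = -22 + u$
$w = 34$ ($w = 2 - \left(-33 - -1\right) = 2 - \left(-33 + 1\right) = 2 - -32 = 2 + 32 = 34$)
$B{\left(v \right)} = \frac{2 v}{-63 + v}$ ($B{\left(v \right)} = \frac{1}{\left(-63 + v\right) \frac{1}{2 v}} = \frac{1}{\frac{1}{2} \frac{1}{v} \left(-63 + v\right)} = \frac{2 v}{-63 + v}$)
$\left(o{\left(53 \right)} - 4345\right) \left(B{\left(w \right)} + 875\right) = \left(\left(-22 + 53\right) - 4345\right) \left(2 \cdot 34 \frac{1}{-63 + 34} + 875\right) = \left(31 - 4345\right) \left(2 \cdot 34 \frac{1}{-29} + 875\right) = - 4314 \left(2 \cdot 34 \left(- \frac{1}{29}\right) + 875\right) = - 4314 \left(- \frac{68}{29} + 875\right) = \left(-4314\right) \frac{25307}{29} = - \frac{109174398}{29}$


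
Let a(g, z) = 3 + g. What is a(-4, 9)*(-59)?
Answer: 59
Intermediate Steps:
a(-4, 9)*(-59) = (3 - 4)*(-59) = -1*(-59) = 59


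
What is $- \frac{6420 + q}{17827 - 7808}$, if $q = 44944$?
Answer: $- \frac{51364}{10019} \approx -5.1267$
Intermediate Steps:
$- \frac{6420 + q}{17827 - 7808} = - \frac{6420 + 44944}{17827 - 7808} = - \frac{51364}{10019}$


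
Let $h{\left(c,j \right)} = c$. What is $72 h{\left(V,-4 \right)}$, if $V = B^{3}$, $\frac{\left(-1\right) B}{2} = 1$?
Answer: $-576$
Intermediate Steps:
$B = -2$ ($B = \left(-2\right) 1 = -2$)
$V = -8$ ($V = \left(-2\right)^{3} = -8$)
$72 h{\left(V,-4 \right)} = 72 \left(-8\right) = -576$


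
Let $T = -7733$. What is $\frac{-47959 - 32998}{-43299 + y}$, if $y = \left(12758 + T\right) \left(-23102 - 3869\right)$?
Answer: $\frac{80957}{135572574} \approx 0.00059715$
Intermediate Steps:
$y = -135529275$ ($y = \left(12758 - 7733\right) \left(-23102 - 3869\right) = 5025 \left(-26971\right) = -135529275$)
$\frac{-47959 - 32998}{-43299 + y} = \frac{-47959 - 32998}{-43299 - 135529275} = - \frac{80957}{-135572574} = \left(-80957\right) \left(- \frac{1}{135572574}\right) = \frac{80957}{135572574}$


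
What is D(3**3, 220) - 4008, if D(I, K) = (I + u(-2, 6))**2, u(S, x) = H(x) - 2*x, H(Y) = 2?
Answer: -3719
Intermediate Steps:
u(S, x) = 2 - 2*x
D(I, K) = (-10 + I)**2 (D(I, K) = (I + (2 - 2*6))**2 = (I + (2 - 12))**2 = (I - 10)**2 = (-10 + I)**2)
D(3**3, 220) - 4008 = (-10 + 3**3)**2 - 4008 = (-10 + 27)**2 - 4008 = 17**2 - 4008 = 289 - 4008 = -3719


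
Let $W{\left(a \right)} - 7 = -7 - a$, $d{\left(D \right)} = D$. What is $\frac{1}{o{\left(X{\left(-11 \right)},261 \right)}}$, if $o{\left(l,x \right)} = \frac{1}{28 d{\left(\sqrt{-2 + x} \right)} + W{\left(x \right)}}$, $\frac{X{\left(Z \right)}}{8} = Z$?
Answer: $-261 + 28 \sqrt{259} \approx 189.62$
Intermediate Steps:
$X{\left(Z \right)} = 8 Z$
$W{\left(a \right)} = - a$ ($W{\left(a \right)} = 7 - \left(7 + a\right) = - a$)
$o{\left(l,x \right)} = \frac{1}{- x + 28 \sqrt{-2 + x}}$ ($o{\left(l,x \right)} = \frac{1}{28 \sqrt{-2 + x} - x} = \frac{1}{- x + 28 \sqrt{-2 + x}}$)
$\frac{1}{o{\left(X{\left(-11 \right)},261 \right)}} = \frac{1}{\left(-1\right) \frac{1}{261 - 28 \sqrt{-2 + 261}}} = \frac{1}{\left(-1\right) \frac{1}{261 - 28 \sqrt{259}}} = -261 + 28 \sqrt{259}$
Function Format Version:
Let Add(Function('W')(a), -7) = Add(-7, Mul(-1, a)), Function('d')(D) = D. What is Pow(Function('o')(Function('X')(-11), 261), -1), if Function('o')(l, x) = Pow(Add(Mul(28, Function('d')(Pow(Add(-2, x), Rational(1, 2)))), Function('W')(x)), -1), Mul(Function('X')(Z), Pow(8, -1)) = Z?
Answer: Add(-261, Mul(28, Pow(259, Rational(1, 2)))) ≈ 189.62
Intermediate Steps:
Function('X')(Z) = Mul(8, Z)
Function('W')(a) = Mul(-1, a) (Function('W')(a) = Add(7, Add(-7, Mul(-1, a))) = Mul(-1, a))
Function('o')(l, x) = Pow(Add(Mul(-1, x), Mul(28, Pow(Add(-2, x), Rational(1, 2)))), -1) (Function('o')(l, x) = Pow(Add(Mul(28, Pow(Add(-2, x), Rational(1, 2))), Mul(-1, x)), -1) = Pow(Add(Mul(-1, x), Mul(28, Pow(Add(-2, x), Rational(1, 2)))), -1))
Pow(Function('o')(Function('X')(-11), 261), -1) = Pow(Mul(-1, Pow(Add(261, Mul(-28, Pow(Add(-2, 261), Rational(1, 2)))), -1)), -1) = Pow(Mul(-1, Pow(Add(261, Mul(-28, Pow(259, Rational(1, 2)))), -1)), -1) = Add(-261, Mul(28, Pow(259, Rational(1, 2))))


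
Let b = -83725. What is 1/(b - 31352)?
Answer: -1/115077 ≈ -8.6898e-6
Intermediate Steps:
1/(b - 31352) = 1/(-83725 - 31352) = 1/(-115077) = -1/115077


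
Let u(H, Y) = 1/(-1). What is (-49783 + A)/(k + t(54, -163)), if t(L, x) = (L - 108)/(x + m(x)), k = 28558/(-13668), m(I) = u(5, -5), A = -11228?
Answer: 8547458067/246590 ≈ 34663.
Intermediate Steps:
u(H, Y) = -1
m(I) = -1
k = -14279/6834 (k = 28558*(-1/13668) = -14279/6834 ≈ -2.0894)
t(L, x) = (-108 + L)/(-1 + x) (t(L, x) = (L - 108)/(x - 1) = (-108 + L)/(-1 + x))
(-49783 + A)/(k + t(54, -163)) = (-49783 - 11228)/(-14279/6834 + (-108 + 54)/(-1 - 163)) = -61011/(-14279/6834 - 54/(-164)) = -61011/(-14279/6834 - 1/164*(-54)) = -61011/(-14279/6834 + 27/82) = -61011/(-246590/140097) = -61011*(-140097/246590) = 8547458067/246590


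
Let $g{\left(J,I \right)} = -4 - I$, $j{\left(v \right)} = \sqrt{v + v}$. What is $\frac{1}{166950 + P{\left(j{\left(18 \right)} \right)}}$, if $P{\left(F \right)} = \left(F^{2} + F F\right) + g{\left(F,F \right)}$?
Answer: $\frac{1}{167012} \approx 5.9876 \cdot 10^{-6}$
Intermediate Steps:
$j{\left(v \right)} = \sqrt{2} \sqrt{v}$ ($j{\left(v \right)} = \sqrt{2 v} = \sqrt{2} \sqrt{v}$)
$P{\left(F \right)} = -4 - F + 2 F^{2}$ ($P{\left(F \right)} = \left(F^{2} + F F\right) - \left(4 + F\right) = \left(F^{2} + F^{2}\right) - \left(4 + F\right) = 2 F^{2} - \left(4 + F\right) = -4 - F + 2 F^{2}$)
$\frac{1}{166950 + P{\left(j{\left(18 \right)} \right)}} = \frac{1}{166950 - \left(4 - 72 + \sqrt{2} \sqrt{18}\right)} = \frac{1}{166950 - \left(4 - 72 + \sqrt{2} \cdot 3 \sqrt{2}\right)} = \frac{1}{166950 - \left(10 - 72\right)} = \frac{1}{166950 - -62} = \frac{1}{166950 + 62} = \frac{1}{167012}$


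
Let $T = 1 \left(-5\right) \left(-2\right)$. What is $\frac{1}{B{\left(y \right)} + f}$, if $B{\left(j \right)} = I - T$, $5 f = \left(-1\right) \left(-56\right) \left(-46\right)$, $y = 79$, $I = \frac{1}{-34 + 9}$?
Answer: $- \frac{25}{13131} \approx -0.0019039$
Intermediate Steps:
$I = - \frac{1}{25}$ ($I = \frac{1}{-25} = - \frac{1}{25} \approx -0.04$)
$T = 10$ ($T = \left(-5\right) \left(-2\right) = 10$)
$f = - \frac{2576}{5}$ ($f = \frac{\left(-1\right) \left(-56\right) \left(-46\right)}{5} = \frac{56 \left(-46\right)}{5} = \frac{1}{5} \left(-2576\right) = - \frac{2576}{5} \approx -515.2$)
$B{\left(j \right)} = - \frac{251}{25}$ ($B{\left(j \right)} = - \frac{1}{25} - 10 = - \frac{251}{25}$)
$\frac{1}{B{\left(y \right)} + f} = \frac{1}{- \frac{251}{25} - \frac{2576}{5}} = \frac{1}{- \frac{13131}{25}} = - \frac{25}{13131}$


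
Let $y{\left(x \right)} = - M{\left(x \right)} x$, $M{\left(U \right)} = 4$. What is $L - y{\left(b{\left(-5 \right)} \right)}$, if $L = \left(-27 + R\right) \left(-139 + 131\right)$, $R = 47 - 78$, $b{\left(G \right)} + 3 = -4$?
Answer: $436$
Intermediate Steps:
$b{\left(G \right)} = -7$ ($b{\left(G \right)} = -3 - 4 = -7$)
$R = -31$ ($R = 47 - 78 = -31$)
$L = 464$ ($L = \left(-27 - 31\right) \left(-139 + 131\right) = \left(-58\right) \left(-8\right) = 464$)
$y{\left(x \right)} = - 4 x$ ($y{\left(x \right)} = \left(-1\right) 4 x = - 4 x$)
$L - y{\left(b{\left(-5 \right)} \right)} = 464 - \left(-4\right) \left(-7\right) = 464 - 28 = 436$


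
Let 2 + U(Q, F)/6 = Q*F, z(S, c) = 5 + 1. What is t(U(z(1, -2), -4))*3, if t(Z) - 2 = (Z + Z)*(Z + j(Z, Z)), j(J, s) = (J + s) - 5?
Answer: 442734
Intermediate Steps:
j(J, s) = -5 + J + s
z(S, c) = 6
U(Q, F) = -12 + 6*F*Q (U(Q, F) = -12 + 6*(Q*F) = -12 + 6*(F*Q) = -12 + 6*F*Q)
t(Z) = 2 + 2*Z*(-5 + 3*Z) (t(Z) = 2 + (Z + Z)*(Z + (-5 + Z + Z)) = 2 + (2*Z)*(Z + (-5 + 2*Z)) = 2 + (2*Z)*(-5 + 3*Z) = 2 + 2*Z*(-5 + 3*Z))
t(U(z(1, -2), -4))*3 = (2 - 10*(-12 + 6*(-4)*6) + 6*(-12 + 6*(-4)*6)²)*3 = (2 - 10*(-12 - 144) + 6*(-12 - 144)²)*3 = (2 - 10*(-156) + 6*(-156)²)*3 = (2 + 1560 + 6*24336)*3 = (2 + 1560 + 146016)*3 = 147578*3 = 442734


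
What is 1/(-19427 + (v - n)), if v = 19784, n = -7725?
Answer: 1/8082 ≈ 0.00012373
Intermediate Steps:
1/(-19427 + (v - n)) = 1/(-19427 + (19784 - 1*(-7725))) = 1/(-19427 + (19784 + 7725)) = 1/(-19427 + 27509) = 1/8082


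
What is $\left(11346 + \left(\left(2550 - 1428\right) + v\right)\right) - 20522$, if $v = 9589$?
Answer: $1535$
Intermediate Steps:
$\left(11346 + \left(\left(2550 - 1428\right) + v\right)\right) - 20522 = \left(11346 + \left(\left(2550 - 1428\right) + 9589\right)\right) - 20522 = \left(11346 + \left(1122 + 9589\right)\right) - 20522 = \left(11346 + 10711\right) - 20522 = 22057 - 20522 = 1535$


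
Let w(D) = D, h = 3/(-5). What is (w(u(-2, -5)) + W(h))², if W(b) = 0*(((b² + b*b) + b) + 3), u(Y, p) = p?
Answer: 25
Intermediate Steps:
h = -⅗ (h = 3*(-⅕) = -⅗ ≈ -0.60000)
W(b) = 0 (W(b) = 0*(((b² + b²) + b) + 3) = 0*((2*b² + b) + 3) = 0*((b + 2*b²) + 3) = 0*(3 + b + 2*b²) = 0)
(w(u(-2, -5)) + W(h))² = (-5 + 0)² = (-5)² = 25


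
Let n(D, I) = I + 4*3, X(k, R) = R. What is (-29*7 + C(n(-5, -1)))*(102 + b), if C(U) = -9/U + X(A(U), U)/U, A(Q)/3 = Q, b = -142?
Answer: 89240/11 ≈ 8112.7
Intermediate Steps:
A(Q) = 3*Q
n(D, I) = 12 + I (n(D, I) = I + 12 = 12 + I)
C(U) = 1 - 9/U (C(U) = -9/U + U/U = -9/U + 1 = 1 - 9/U)
(-29*7 + C(n(-5, -1)))*(102 + b) = (-29*7 + (-9 + (12 - 1))/(12 - 1))*(102 - 142) = (-203 + (-9 + 11)/11)*(-40) = (-203 + (1/11)*2)*(-40) = (-203 + 2/11)*(-40) = -2231/11*(-40) = 89240/11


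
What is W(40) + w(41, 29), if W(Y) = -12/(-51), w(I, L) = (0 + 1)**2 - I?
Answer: -676/17 ≈ -39.765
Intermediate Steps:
w(I, L) = 1 - I (w(I, L) = 1**2 - I = 1 - I)
W(Y) = 4/17 (W(Y) = -12*(-1/51) = 4/17)
W(40) + w(41, 29) = 4/17 + (1 - 1*41) = 4/17 + (1 - 41) = 4/17 - 40 = -676/17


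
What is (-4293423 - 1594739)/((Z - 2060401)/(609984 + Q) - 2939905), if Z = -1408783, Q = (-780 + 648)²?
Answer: 230892496506/115282711589 ≈ 2.0028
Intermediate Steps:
Q = 17424 (Q = (-132)² = 17424)
(-4293423 - 1594739)/((Z - 2060401)/(609984 + Q) - 2939905) = (-4293423 - 1594739)/((-1408783 - 2060401)/(609984 + 17424) - 2939905) = -5888162/(-3469184/627408 - 2939905) = -5888162/(-3469184*1/627408 - 2939905) = -5888162/(-216824/39213 - 2939905) = -5888162/(-115282711589/39213) = -5888162*(-39213/115282711589) = 230892496506/115282711589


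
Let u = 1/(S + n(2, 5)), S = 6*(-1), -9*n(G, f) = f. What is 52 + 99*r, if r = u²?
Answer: 189031/3481 ≈ 54.304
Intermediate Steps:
n(G, f) = -f/9
S = -6
u = -9/59 (u = 1/(-6 - ⅑*5) = 1/(-6 - 5/9) = 1/(-59/9) = -9/59 ≈ -0.15254)
r = 81/3481 (r = (-9/59)² = 81/3481 ≈ 0.023269)
52 + 99*r = 52 + 99*(81/3481) = 52 + 8019/3481 = 189031/3481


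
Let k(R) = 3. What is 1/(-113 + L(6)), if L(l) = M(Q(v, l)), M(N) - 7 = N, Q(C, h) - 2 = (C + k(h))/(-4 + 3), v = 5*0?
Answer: -1/107 ≈ -0.0093458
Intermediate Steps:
v = 0
Q(C, h) = -1 - C (Q(C, h) = 2 + (C + 3)/(-4 + 3) = 2 + (3 + C)/(-1) = 2 + (3 + C)*(-1) = 2 + (-3 - C) = -1 - C)
M(N) = 7 + N
L(l) = 6 (L(l) = 7 + (-1 - 1*0) = 7 + (-1 + 0) = 7 - 1 = 6)
1/(-113 + L(6)) = 1/(-113 + 6) = 1/(-107) = -1/107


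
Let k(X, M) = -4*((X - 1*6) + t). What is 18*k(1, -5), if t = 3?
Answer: 144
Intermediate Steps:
k(X, M) = 12 - 4*X (k(X, M) = -4*((X - 1*6) + 3) = -4*((X - 6) + 3) = -4*((-6 + X) + 3) = -4*(-3 + X) = 12 - 4*X)
18*k(1, -5) = 18*(12 - 4*1) = 18*(12 - 4) = 18*8 = 144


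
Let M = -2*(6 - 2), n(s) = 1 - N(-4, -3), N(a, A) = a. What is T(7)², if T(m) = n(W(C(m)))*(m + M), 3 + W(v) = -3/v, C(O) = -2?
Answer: 25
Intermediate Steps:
W(v) = -3 - 3/v
n(s) = 5 (n(s) = 1 - 1*(-4) = 1 + 4 = 5)
M = -8 (M = -2*4 = -8)
T(m) = -40 + 5*m (T(m) = 5*(m - 8) = 5*(-8 + m) = -40 + 5*m)
T(7)² = (-40 + 5*7)² = (-40 + 35)² = (-5)² = 25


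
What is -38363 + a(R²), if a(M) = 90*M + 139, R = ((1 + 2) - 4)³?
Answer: -38134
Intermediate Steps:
R = -1 (R = (3 - 4)³ = (-1)³ = -1)
a(M) = 139 + 90*M
-38363 + a(R²) = -38363 + (139 + 90*(-1)²) = -38363 + (139 + 90*1) = -38363 + (139 + 90) = -38363 + 229 = -38134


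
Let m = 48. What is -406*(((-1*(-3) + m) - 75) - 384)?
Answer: 165648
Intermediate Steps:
-406*(((-1*(-3) + m) - 75) - 384) = -406*(((-1*(-3) + 48) - 75) - 384) = -406*(((3 + 48) - 75) - 384) = -406*((51 - 75) - 384) = -406*(-24 - 384) = -406*(-408) = 165648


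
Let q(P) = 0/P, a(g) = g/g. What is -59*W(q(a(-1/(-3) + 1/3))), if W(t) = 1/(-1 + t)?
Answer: 59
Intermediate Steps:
a(g) = 1
q(P) = 0
-59*W(q(a(-1/(-3) + 1/3))) = -59/(-1 + 0) = -59/(-1) = -59*(-1) = 59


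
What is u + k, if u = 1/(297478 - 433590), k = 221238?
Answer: 30113146655/136112 ≈ 2.2124e+5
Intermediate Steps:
u = -1/136112 (u = 1/(-136112) = -1/136112 ≈ -7.3469e-6)
u + k = -1/136112 + 221238 = 30113146655/136112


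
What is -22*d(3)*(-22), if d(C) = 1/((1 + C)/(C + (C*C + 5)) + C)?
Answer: 748/5 ≈ 149.60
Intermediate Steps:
d(C) = 1/(C + (1 + C)/(5 + C + C**2)) (d(C) = 1/((1 + C)/(C + (C**2 + 5)) + C) = 1/((1 + C)/(C + (5 + C**2)) + C) = 1/((1 + C)/(5 + C + C**2) + C) = 1/(C + (1 + C)/(5 + C + C**2)))
-22*d(3)*(-22) = -22*(5 + 3 + 3**2)/(1 + 3**2 + 3**3 + 6*3)*(-22) = -22*(5 + 3 + 9)/(1 + 9 + 27 + 18)*(-22) = -22*17/55*(-22) = -34/5*(-22) = 748/5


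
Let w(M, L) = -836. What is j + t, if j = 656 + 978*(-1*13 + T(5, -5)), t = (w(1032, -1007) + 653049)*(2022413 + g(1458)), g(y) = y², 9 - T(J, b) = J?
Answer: 2705494957555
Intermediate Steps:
T(J, b) = 9 - J
t = 2705494965701 (t = (-836 + 653049)*(2022413 + 1458²) = 652213*(2022413 + 2125764) = 652213*4148177 = 2705494965701)
j = -8146 (j = 656 + 978*(-1*13 + (9 - 1*5)) = 656 + 978*(-13 + (9 - 5)) = 656 + 978*(-13 + 4) = 656 + 978*(-9) = 656 - 8802 = -8146)
j + t = -8146 + 2705494965701 = 2705494957555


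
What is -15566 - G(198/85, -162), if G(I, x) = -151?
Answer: -15415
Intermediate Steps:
-15566 - G(198/85, -162) = -15566 - 1*(-151) = -15566 + 151 = -15415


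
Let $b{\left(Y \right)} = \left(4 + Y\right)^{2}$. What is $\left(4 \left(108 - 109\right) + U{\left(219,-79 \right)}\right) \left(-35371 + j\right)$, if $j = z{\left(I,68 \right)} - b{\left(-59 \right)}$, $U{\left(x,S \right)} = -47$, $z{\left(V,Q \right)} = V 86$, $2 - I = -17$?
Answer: $1874862$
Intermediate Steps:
$I = 19$ ($I = 2 - -17 = 2 + 17 = 19$)
$z{\left(V,Q \right)} = 86 V$
$j = -1391$ ($j = 86 \cdot 19 - \left(4 - 59\right)^{2} = 1634 - \left(-55\right)^{2} = 1634 - 3025 = -1391$)
$\left(4 \left(108 - 109\right) + U{\left(219,-79 \right)}\right) \left(-35371 + j\right) = \left(4 \left(108 - 109\right) - 47\right) \left(-35371 - 1391\right) = \left(4 \left(-1\right) - 47\right) \left(-36762\right) = \left(-4 - 47\right) \left(-36762\right) = \left(-51\right) \left(-36762\right) = 1874862$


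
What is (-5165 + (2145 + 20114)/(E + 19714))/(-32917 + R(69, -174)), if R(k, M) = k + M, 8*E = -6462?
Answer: 390514089/2497288750 ≈ 0.15638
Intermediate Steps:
E = -3231/4 (E = (⅛)*(-6462) = -3231/4 ≈ -807.75)
R(k, M) = M + k
(-5165 + (2145 + 20114)/(E + 19714))/(-32917 + R(69, -174)) = (-5165 + (2145 + 20114)/(-3231/4 + 19714))/(-32917 + (-174 + 69)) = (-5165 + 22259/(75625/4))/(-32917 - 105) = (-5165 + 22259*(4/75625))/(-33022) = (-5165 + 89036/75625)*(-1/33022) = -390514089/75625*(-1/33022) = 390514089/2497288750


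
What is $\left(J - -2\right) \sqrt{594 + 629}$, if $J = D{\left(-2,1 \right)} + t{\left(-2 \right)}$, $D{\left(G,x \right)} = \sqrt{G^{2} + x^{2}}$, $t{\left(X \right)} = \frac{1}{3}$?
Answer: $\sqrt{6115} + \frac{7 \sqrt{1223}}{3} \approx 159.8$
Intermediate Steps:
$t{\left(X \right)} = \frac{1}{3}$
$J = \frac{1}{3} + \sqrt{5}$ ($J = \sqrt{\left(-2\right)^{2} + 1^{2}} + \frac{1}{3} = \sqrt{4 + 1} + \frac{1}{3} = \sqrt{5} + \frac{1}{3} = \frac{1}{3} + \sqrt{5} \approx 2.5694$)
$\left(J - -2\right) \sqrt{594 + 629} = \left(\left(\frac{1}{3} + \sqrt{5}\right) - -2\right) \sqrt{594 + 629} = \left(\left(\frac{1}{3} + \sqrt{5}\right) + 2\right) \sqrt{1223} = \left(\frac{7}{3} + \sqrt{5}\right) \sqrt{1223} = \sqrt{1223} \left(\frac{7}{3} + \sqrt{5}\right)$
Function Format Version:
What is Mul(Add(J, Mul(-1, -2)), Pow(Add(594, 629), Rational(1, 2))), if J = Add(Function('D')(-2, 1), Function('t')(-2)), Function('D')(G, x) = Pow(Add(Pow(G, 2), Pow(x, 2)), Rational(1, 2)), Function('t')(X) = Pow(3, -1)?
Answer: Add(Pow(6115, Rational(1, 2)), Mul(Rational(7, 3), Pow(1223, Rational(1, 2)))) ≈ 159.80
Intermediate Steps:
Function('t')(X) = Rational(1, 3)
J = Add(Rational(1, 3), Pow(5, Rational(1, 2))) (J = Add(Pow(Add(Pow(-2, 2), Pow(1, 2)), Rational(1, 2)), Rational(1, 3)) = Add(Pow(Add(4, 1), Rational(1, 2)), Rational(1, 3)) = Add(Pow(5, Rational(1, 2)), Rational(1, 3)) = Add(Rational(1, 3), Pow(5, Rational(1, 2))) ≈ 2.5694)
Mul(Add(J, Mul(-1, -2)), Pow(Add(594, 629), Rational(1, 2))) = Mul(Add(Add(Rational(1, 3), Pow(5, Rational(1, 2))), Mul(-1, -2)), Pow(Add(594, 629), Rational(1, 2))) = Mul(Add(Add(Rational(1, 3), Pow(5, Rational(1, 2))), 2), Pow(1223, Rational(1, 2))) = Mul(Add(Rational(7, 3), Pow(5, Rational(1, 2))), Pow(1223, Rational(1, 2))) = Mul(Pow(1223, Rational(1, 2)), Add(Rational(7, 3), Pow(5, Rational(1, 2))))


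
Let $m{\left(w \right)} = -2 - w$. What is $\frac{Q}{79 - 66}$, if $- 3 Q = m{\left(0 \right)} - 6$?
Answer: $\frac{8}{39} \approx 0.20513$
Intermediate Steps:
$Q = \frac{8}{3}$ ($Q = - \frac{\left(-2 - 0\right) - 6}{3} = - \frac{\left(-2 + 0\right) - 6}{3} = - \frac{-2 - 6}{3} = \left(- \frac{1}{3}\right) \left(-8\right) = \frac{8}{3} \approx 2.6667$)
$\frac{Q}{79 - 66} = \frac{8}{3 \left(79 - 66\right)} = \frac{8}{3 \cdot 13} = \frac{8}{3} \cdot \frac{1}{13} = \frac{8}{39}$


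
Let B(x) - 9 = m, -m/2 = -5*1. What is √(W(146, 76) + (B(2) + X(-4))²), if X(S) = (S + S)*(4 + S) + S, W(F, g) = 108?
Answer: 3*√37 ≈ 18.248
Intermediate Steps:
m = 10 (m = -(-10) = -2*(-5) = 10)
B(x) = 19 (B(x) = 9 + 10 = 19)
X(S) = S + 2*S*(4 + S) (X(S) = (2*S)*(4 + S) + S = 2*S*(4 + S) + S = S + 2*S*(4 + S))
√(W(146, 76) + (B(2) + X(-4))²) = √(108 + (19 - 4*(9 + 2*(-4)))²) = √(108 + (19 - 4*(9 - 8))²) = √(108 + (19 - 4*1)²) = √(108 + (19 - 4)²) = √(108 + 15²) = √(108 + 225) = √333 = 3*√37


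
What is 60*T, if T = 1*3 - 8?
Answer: -300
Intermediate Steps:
T = -5 (T = 3 - 8 = -5)
60*T = 60*(-5) = -300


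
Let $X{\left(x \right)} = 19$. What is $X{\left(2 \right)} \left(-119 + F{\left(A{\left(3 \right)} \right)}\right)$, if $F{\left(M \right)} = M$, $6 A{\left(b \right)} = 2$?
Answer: $- \frac{6764}{3} \approx -2254.7$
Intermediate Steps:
$A{\left(b \right)} = \frac{1}{3}$ ($A{\left(b \right)} = \frac{1}{6} \cdot 2 = \frac{1}{3}$)
$X{\left(2 \right)} \left(-119 + F{\left(A{\left(3 \right)} \right)}\right) = 19 \left(-119 + \frac{1}{3}\right) = 19 \left(- \frac{356}{3}\right) = - \frac{6764}{3}$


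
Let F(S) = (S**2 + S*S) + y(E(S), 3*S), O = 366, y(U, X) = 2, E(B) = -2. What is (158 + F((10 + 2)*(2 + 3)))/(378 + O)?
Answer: 920/93 ≈ 9.8925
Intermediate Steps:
F(S) = 2 + 2*S**2 (F(S) = (S**2 + S*S) + 2 = (S**2 + S**2) + 2 = 2*S**2 + 2 = 2 + 2*S**2)
(158 + F((10 + 2)*(2 + 3)))/(378 + O) = (158 + (2 + 2*((10 + 2)*(2 + 3))**2))/(378 + 366) = (158 + (2 + 2*(12*5)**2))/744 = (158 + (2 + 2*60**2))*(1/744) = (158 + (2 + 2*3600))*(1/744) = (158 + (2 + 7200))*(1/744) = (158 + 7202)*(1/744) = 7360*(1/744) = 920/93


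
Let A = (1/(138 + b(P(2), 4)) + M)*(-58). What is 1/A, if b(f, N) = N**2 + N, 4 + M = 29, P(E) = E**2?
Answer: -79/114579 ≈ -0.00068948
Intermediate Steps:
M = 25 (M = -4 + 29 = 25)
b(f, N) = N + N**2
A = -114579/79 (A = (1/(138 + 4*(1 + 4)) + 25)*(-58) = (1/(138 + 4*5) + 25)*(-58) = (1/(138 + 20) + 25)*(-58) = (1/158 + 25)*(-58) = (3951/158)*(-58) = -114579/79 ≈ -1450.4)
1/A = 1/(-114579/79) = -79/114579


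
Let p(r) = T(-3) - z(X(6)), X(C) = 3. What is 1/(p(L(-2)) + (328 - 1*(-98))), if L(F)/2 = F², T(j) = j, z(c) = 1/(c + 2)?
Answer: 5/2114 ≈ 0.0023652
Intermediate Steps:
z(c) = 1/(2 + c)
L(F) = 2*F²
p(r) = -16/5 (p(r) = -3 - 1/(2 + 3) = -3 - 1/5 = -3 - 1*⅕ = -3 - ⅕ = -16/5)
1/(p(L(-2)) + (328 - 1*(-98))) = 1/(-16/5 + (328 - 1*(-98))) = 1/(-16/5 + (328 + 98)) = 1/(-16/5 + 426) = 1/(2114/5) = 5/2114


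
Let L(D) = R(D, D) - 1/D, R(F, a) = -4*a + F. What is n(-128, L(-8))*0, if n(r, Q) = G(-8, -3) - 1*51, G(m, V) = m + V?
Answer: 0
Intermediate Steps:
R(F, a) = F - 4*a
G(m, V) = V + m
L(D) = -1/D - 3*D (L(D) = (D - 4*D) - 1/D = -3*D - 1/D = -1/D - 3*D)
n(r, Q) = -62 (n(r, Q) = (-3 - 8) - 1*51 = -11 - 51 = -62)
n(-128, L(-8))*0 = -62*0 = 0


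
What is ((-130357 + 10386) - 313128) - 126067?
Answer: -559166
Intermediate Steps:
((-130357 + 10386) - 313128) - 126067 = (-119971 - 313128) - 126067 = -433099 - 126067 = -559166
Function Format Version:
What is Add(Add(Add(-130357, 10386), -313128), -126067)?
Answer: -559166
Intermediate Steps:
Add(Add(Add(-130357, 10386), -313128), -126067) = Add(Add(-119971, -313128), -126067) = Add(-433099, -126067) = -559166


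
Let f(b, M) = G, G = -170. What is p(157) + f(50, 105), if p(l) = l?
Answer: -13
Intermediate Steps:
f(b, M) = -170
p(157) + f(50, 105) = 157 - 170 = -13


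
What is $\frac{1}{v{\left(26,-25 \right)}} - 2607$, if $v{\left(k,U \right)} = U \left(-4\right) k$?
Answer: $- \frac{6778199}{2600} \approx -2607.0$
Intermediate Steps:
$v{\left(k,U \right)} = - 4 U k$
$\frac{1}{v{\left(26,-25 \right)}} - 2607 = \frac{1}{\left(-4\right) \left(-25\right) 26} - 2607 = \frac{1}{2600} - 2607 = - \frac{6778199}{2600}$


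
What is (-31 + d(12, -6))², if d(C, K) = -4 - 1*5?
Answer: 1600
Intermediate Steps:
d(C, K) = -9 (d(C, K) = -4 - 5 = -9)
(-31 + d(12, -6))² = (-31 - 9)² = (-40)² = 1600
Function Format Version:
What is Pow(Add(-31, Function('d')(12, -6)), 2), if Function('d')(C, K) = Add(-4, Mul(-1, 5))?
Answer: 1600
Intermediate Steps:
Function('d')(C, K) = -9 (Function('d')(C, K) = Add(-4, -5) = -9)
Pow(Add(-31, Function('d')(12, -6)), 2) = Pow(Add(-31, -9), 2) = Pow(-40, 2) = 1600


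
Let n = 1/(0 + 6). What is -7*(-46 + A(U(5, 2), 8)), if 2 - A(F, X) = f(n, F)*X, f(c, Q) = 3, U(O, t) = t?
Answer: 476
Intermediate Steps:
n = 1/6 ≈ 0.16667
A(F, X) = 2 - 3*X
-7*(-46 + A(U(5, 2), 8)) = -7*(-46 + (2 - 3*8)) = -7*(-46 + (2 - 24)) = -7*(-46 - 22) = -7*(-68) = 476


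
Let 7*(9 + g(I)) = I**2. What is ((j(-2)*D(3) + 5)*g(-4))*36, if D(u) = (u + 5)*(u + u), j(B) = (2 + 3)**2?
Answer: -2038860/7 ≈ -2.9127e+5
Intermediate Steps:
j(B) = 25 (j(B) = 5**2 = 25)
g(I) = -9 + I**2/7
D(u) = 2*u*(5 + u) (D(u) = (5 + u)*(2*u) = 2*u*(5 + u))
((j(-2)*D(3) + 5)*g(-4))*36 = ((25*(2*3*(5 + 3)) + 5)*(-9 + (1/7)*(-4)**2))*36 = ((25*(2*3*8) + 5)*(-9 + (1/7)*16))*36 = ((25*48 + 5)*(-9 + 16/7))*36 = ((1200 + 5)*(-47/7))*36 = (1205*(-47/7))*36 = -56635/7*36 = -2038860/7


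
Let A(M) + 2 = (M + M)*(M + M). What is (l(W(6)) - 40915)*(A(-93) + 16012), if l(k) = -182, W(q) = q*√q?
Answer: -2079754782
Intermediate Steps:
A(M) = -2 + 4*M² (A(M) = -2 + (M + M)*(M + M) = -2 + (2*M)*(2*M) = -2 + 4*M²)
W(q) = q^(3/2)
(l(W(6)) - 40915)*(A(-93) + 16012) = (-182 - 40915)*((-2 + 4*(-93)²) + 16012) = -41097*((-2 + 4*8649) + 16012) = -41097*((-2 + 34596) + 16012) = -41097*(34594 + 16012) = -41097*50606 = -2079754782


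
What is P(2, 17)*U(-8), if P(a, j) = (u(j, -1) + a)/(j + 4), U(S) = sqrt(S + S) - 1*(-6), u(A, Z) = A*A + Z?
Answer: 580/7 + 1160*I/21 ≈ 82.857 + 55.238*I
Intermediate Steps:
u(A, Z) = Z + A**2 (u(A, Z) = A**2 + Z = Z + A**2)
U(S) = 6 + sqrt(2)*sqrt(S) (U(S) = sqrt(2*S) + 6 = sqrt(2)*sqrt(S) + 6 = 6 + sqrt(2)*sqrt(S))
P(a, j) = (-1 + a + j**2)/(4 + j) (P(a, j) = ((-1 + j**2) + a)/(j + 4) = (-1 + a + j**2)/(4 + j))
P(2, 17)*U(-8) = ((-1 + 2 + 17**2)/(4 + 17))*(6 + sqrt(2)*sqrt(-8)) = ((-1 + 2 + 289)/21)*(6 + sqrt(2)*(2*I*sqrt(2))) = ((1/21)*290)*(6 + 4*I) = 290*(6 + 4*I)/21 = 580/7 + 1160*I/21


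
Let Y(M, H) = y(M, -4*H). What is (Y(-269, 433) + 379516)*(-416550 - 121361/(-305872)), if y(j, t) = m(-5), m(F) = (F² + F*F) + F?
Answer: -6908599074739297/43696 ≈ -1.5811e+11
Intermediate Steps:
m(F) = F + 2*F² (m(F) = (F² + F²) + F = 2*F² + F = F + 2*F²)
y(j, t) = 45 (y(j, t) = -5*(1 + 2*(-5)) = -5*(1 - 10) = -5*(-9) = 45)
Y(M, H) = 45
(Y(-269, 433) + 379516)*(-416550 - 121361/(-305872)) = (45 + 379516)*(-416550 - 121361/(-305872)) = 379561*(-416550 - 121361*(-1/305872)) = 379561*(-416550 + 121361/305872) = 379561*(-127410860239/305872) = -6908599074739297/43696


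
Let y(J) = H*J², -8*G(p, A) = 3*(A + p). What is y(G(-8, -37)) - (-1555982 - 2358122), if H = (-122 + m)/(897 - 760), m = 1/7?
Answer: 240216501179/61376 ≈ 3.9139e+6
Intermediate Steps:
m = ⅐ ≈ 0.14286
H = -853/959 (H = (-122 + ⅐)/(897 - 760) = -853/7/137 = -853/7*1/137 = -853/959 ≈ -0.88947)
G(p, A) = -3*A/8 - 3*p/8 (G(p, A) = -3*(A + p)/8 = -(3*A + 3*p)/8 = -3*A/8 - 3*p/8)
y(J) = -853*J²/959
y(G(-8, -37)) - (-1555982 - 2358122) = -853*(-3/8*(-37) - 3/8*(-8))²/959 - (-1555982 - 2358122) = -853*(111/8 + 3)²/959 - 1*(-3914104) = -853*(135/8)²/959 + 3914104 = -853/959*18225/64 + 3914104 = -15545925/61376 + 3914104 = 240216501179/61376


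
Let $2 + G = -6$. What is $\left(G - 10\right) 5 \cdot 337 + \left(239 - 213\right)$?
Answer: $-30304$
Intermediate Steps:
$G = -8$ ($G = -2 - 6 = -8$)
$\left(G - 10\right) 5 \cdot 337 + \left(239 - 213\right) = \left(-8 - 10\right) 5 \cdot 337 + \left(239 - 213\right) = \left(-18\right) 5 \cdot 337 + 26 = \left(-90\right) 337 + 26 = -30330 + 26 = -30304$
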